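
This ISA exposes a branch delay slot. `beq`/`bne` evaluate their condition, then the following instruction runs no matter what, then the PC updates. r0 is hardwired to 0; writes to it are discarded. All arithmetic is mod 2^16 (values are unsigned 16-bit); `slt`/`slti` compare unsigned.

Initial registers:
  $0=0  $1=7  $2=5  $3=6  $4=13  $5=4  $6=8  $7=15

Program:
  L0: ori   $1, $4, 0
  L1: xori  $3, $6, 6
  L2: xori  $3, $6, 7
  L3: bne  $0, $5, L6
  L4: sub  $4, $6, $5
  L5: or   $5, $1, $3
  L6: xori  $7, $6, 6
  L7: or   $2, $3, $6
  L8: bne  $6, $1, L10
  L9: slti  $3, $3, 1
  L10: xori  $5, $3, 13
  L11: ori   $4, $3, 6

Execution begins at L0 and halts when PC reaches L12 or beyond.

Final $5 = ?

13

#0 ori   $1, $4, 0 ; 0/13/5/6/13/4/8/15
#1 xori  $3, $6, 6 ; 0/13/5/14/13/4/8/15
#2 xori  $3, $6, 7 ; 0/13/5/15/13/4/8/15
#3 bne  $0, $5, L6 ; 0/13/5/15/13/4/8/15 ; →target
#4 sub  $4, $6, $5 ; 0/13/5/15/4/4/8/15
#6 xori  $7, $6, 6 ; 0/13/5/15/4/4/8/14
#7 or   $2, $3, $6 ; 0/13/15/15/4/4/8/14
#8 bne  $6, $1, L10 ; 0/13/15/15/4/4/8/14 ; →target
#9 slti  $3, $3, 1 ; 0/13/15/0/4/4/8/14
#10 xori  $5, $3, 13 ; 0/13/15/0/4/13/8/14
#11 ori   $4, $3, 6 ; 0/13/15/0/6/13/8/14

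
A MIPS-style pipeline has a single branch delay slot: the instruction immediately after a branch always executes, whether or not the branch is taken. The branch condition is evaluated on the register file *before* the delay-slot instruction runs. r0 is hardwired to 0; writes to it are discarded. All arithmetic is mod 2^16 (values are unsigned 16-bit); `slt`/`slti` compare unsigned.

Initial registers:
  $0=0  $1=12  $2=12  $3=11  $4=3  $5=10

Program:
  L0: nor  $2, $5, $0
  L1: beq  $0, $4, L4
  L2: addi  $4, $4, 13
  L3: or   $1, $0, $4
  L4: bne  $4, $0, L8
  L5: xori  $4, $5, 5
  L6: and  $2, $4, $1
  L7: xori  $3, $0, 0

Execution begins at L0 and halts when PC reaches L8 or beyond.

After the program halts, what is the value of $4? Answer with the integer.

15

PC=0  nor  $2, $5, $0        | $0=0 $1=12 $2=65525 $3=11 $4=3 $5=10
PC=1  beq  $0, $4, L4        | $0=0 $1=12 $2=65525 $3=11 $4=3 $5=10  [not taken]
PC=2  addi  $4, $4, 13       | $0=0 $1=12 $2=65525 $3=11 $4=16 $5=10
PC=3  or   $1, $0, $4        | $0=0 $1=16 $2=65525 $3=11 $4=16 $5=10
PC=4  bne  $4, $0, L8        | $0=0 $1=16 $2=65525 $3=11 $4=16 $5=10  [TAKEN]
PC=5  xori  $4, $5, 5        | $0=0 $1=16 $2=65525 $3=11 $4=15 $5=10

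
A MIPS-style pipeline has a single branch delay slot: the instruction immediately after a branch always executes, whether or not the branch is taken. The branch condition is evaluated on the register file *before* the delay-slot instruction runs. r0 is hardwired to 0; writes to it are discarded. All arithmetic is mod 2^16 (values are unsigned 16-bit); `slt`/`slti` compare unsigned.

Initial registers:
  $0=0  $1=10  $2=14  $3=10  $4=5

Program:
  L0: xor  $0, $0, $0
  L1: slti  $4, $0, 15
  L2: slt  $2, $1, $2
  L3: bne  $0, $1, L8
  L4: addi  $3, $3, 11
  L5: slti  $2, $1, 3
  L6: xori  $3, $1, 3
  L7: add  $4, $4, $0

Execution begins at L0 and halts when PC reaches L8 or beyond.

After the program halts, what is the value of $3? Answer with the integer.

21

[0] xor  $0, $0, $0  →  {$0:0, $1:10, $2:14, $3:10, $4:5}
[1] slti  $4, $0, 15  →  {$0:0, $1:10, $2:14, $3:10, $4:1}
[2] slt  $2, $1, $2  →  {$0:0, $1:10, $2:1, $3:10, $4:1}
[3] bne  $0, $1, L8  →  {$0:0, $1:10, $2:1, $3:10, $4:1}  ⟨branch taken⟩
[4] addi  $3, $3, 11  →  {$0:0, $1:10, $2:1, $3:21, $4:1}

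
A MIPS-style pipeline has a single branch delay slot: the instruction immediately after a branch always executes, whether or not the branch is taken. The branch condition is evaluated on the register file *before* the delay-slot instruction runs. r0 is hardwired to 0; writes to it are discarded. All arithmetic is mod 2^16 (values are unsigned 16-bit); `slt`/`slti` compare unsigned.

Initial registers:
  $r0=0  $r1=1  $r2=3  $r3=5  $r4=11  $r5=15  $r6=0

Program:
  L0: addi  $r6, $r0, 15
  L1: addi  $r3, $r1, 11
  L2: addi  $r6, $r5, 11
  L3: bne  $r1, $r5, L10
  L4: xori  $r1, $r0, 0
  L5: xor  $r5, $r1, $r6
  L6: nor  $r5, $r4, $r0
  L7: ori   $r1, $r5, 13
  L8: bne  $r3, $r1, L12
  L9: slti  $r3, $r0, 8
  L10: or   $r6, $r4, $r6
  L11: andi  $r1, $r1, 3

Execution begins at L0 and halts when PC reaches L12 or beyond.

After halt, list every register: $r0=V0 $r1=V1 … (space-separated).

$r0=0 $r1=0 $r2=3 $r3=12 $r4=11 $r5=15 $r6=27

PC=0  addi  $r6, $r0, 15     | $r0=0 $r1=1 $r2=3 $r3=5 $r4=11 $r5=15 $r6=15
PC=1  addi  $r3, $r1, 11     | $r0=0 $r1=1 $r2=3 $r3=12 $r4=11 $r5=15 $r6=15
PC=2  addi  $r6, $r5, 11     | $r0=0 $r1=1 $r2=3 $r3=12 $r4=11 $r5=15 $r6=26
PC=3  bne  $r1, $r5, L10     | $r0=0 $r1=1 $r2=3 $r3=12 $r4=11 $r5=15 $r6=26  [TAKEN]
PC=4  xori  $r1, $r0, 0      | $r0=0 $r1=0 $r2=3 $r3=12 $r4=11 $r5=15 $r6=26
PC=10 or   $r6, $r4, $r6     | $r0=0 $r1=0 $r2=3 $r3=12 $r4=11 $r5=15 $r6=27
PC=11 andi  $r1, $r1, 3      | $r0=0 $r1=0 $r2=3 $r3=12 $r4=11 $r5=15 $r6=27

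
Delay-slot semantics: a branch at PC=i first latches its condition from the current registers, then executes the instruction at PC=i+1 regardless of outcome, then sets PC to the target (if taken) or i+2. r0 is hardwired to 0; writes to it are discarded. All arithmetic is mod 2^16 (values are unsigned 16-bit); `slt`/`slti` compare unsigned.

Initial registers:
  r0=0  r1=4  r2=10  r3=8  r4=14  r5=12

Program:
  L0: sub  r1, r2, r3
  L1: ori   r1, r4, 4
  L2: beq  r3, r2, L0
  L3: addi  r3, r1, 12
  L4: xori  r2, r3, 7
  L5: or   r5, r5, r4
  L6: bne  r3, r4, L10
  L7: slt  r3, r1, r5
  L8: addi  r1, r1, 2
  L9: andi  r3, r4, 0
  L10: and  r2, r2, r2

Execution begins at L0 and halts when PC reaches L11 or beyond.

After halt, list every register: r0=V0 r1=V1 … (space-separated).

[0] sub  r1, r2, r3  →  {r0:0, r1:2, r2:10, r3:8, r4:14, r5:12}
[1] ori   r1, r4, 4  →  {r0:0, r1:14, r2:10, r3:8, r4:14, r5:12}
[2] beq  r3, r2, L0  →  {r0:0, r1:14, r2:10, r3:8, r4:14, r5:12}  ⟨branch fallthrough⟩
[3] addi  r3, r1, 12  →  {r0:0, r1:14, r2:10, r3:26, r4:14, r5:12}
[4] xori  r2, r3, 7  →  {r0:0, r1:14, r2:29, r3:26, r4:14, r5:12}
[5] or   r5, r5, r4  →  {r0:0, r1:14, r2:29, r3:26, r4:14, r5:14}
[6] bne  r3, r4, L10  →  {r0:0, r1:14, r2:29, r3:26, r4:14, r5:14}  ⟨branch taken⟩
[7] slt  r3, r1, r5  →  {r0:0, r1:14, r2:29, r3:0, r4:14, r5:14}
[10] and  r2, r2, r2  →  {r0:0, r1:14, r2:29, r3:0, r4:14, r5:14}

r0=0 r1=14 r2=29 r3=0 r4=14 r5=14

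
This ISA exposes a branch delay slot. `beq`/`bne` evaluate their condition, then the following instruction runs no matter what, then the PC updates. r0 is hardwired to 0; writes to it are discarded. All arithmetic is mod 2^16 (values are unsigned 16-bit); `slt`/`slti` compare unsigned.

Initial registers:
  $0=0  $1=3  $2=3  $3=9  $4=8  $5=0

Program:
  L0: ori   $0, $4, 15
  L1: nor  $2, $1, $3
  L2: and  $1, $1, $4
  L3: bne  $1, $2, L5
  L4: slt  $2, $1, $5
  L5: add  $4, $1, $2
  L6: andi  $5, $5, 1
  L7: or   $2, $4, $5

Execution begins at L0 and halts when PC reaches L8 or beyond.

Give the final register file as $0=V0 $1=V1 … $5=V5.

$0=0 $1=0 $2=0 $3=9 $4=0 $5=0

PC=0  ori   $0, $4, 15       | $0=0 $1=3 $2=3 $3=9 $4=8 $5=0
PC=1  nor  $2, $1, $3        | $0=0 $1=3 $2=65524 $3=9 $4=8 $5=0
PC=2  and  $1, $1, $4        | $0=0 $1=0 $2=65524 $3=9 $4=8 $5=0
PC=3  bne  $1, $2, L5        | $0=0 $1=0 $2=65524 $3=9 $4=8 $5=0  [TAKEN]
PC=4  slt  $2, $1, $5        | $0=0 $1=0 $2=0 $3=9 $4=8 $5=0
PC=5  add  $4, $1, $2        | $0=0 $1=0 $2=0 $3=9 $4=0 $5=0
PC=6  andi  $5, $5, 1        | $0=0 $1=0 $2=0 $3=9 $4=0 $5=0
PC=7  or   $2, $4, $5        | $0=0 $1=0 $2=0 $3=9 $4=0 $5=0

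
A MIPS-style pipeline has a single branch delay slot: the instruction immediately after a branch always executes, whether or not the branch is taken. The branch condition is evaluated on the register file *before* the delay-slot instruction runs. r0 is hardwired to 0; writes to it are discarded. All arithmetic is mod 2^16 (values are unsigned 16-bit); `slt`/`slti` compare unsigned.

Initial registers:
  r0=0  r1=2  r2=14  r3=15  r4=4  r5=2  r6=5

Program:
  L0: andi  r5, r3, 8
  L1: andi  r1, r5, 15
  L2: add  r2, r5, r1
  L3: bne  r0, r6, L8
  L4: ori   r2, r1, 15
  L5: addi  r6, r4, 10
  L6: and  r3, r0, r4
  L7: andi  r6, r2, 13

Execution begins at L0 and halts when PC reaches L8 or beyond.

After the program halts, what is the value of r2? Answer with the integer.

15

PC=0  andi  r5, r3, 8        | r0=0 r1=2 r2=14 r3=15 r4=4 r5=8 r6=5
PC=1  andi  r1, r5, 15       | r0=0 r1=8 r2=14 r3=15 r4=4 r5=8 r6=5
PC=2  add  r2, r5, r1        | r0=0 r1=8 r2=16 r3=15 r4=4 r5=8 r6=5
PC=3  bne  r0, r6, L8        | r0=0 r1=8 r2=16 r3=15 r4=4 r5=8 r6=5  [TAKEN]
PC=4  ori   r2, r1, 15       | r0=0 r1=8 r2=15 r3=15 r4=4 r5=8 r6=5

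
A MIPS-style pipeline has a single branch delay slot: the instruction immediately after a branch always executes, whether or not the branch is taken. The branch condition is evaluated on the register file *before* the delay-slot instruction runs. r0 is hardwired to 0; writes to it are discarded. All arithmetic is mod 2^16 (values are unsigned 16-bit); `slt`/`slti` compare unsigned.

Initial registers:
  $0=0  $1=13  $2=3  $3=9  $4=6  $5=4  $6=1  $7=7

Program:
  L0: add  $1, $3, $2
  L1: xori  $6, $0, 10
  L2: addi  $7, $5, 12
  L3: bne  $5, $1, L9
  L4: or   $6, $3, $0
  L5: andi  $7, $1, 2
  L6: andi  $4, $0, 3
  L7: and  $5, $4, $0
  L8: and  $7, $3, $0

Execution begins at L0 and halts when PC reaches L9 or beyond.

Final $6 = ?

9

[0] add  $1, $3, $2  →  {$0:0, $1:12, $2:3, $3:9, $4:6, $5:4, $6:1, $7:7}
[1] xori  $6, $0, 10  →  {$0:0, $1:12, $2:3, $3:9, $4:6, $5:4, $6:10, $7:7}
[2] addi  $7, $5, 12  →  {$0:0, $1:12, $2:3, $3:9, $4:6, $5:4, $6:10, $7:16}
[3] bne  $5, $1, L9  →  {$0:0, $1:12, $2:3, $3:9, $4:6, $5:4, $6:10, $7:16}  ⟨branch taken⟩
[4] or   $6, $3, $0  →  {$0:0, $1:12, $2:3, $3:9, $4:6, $5:4, $6:9, $7:16}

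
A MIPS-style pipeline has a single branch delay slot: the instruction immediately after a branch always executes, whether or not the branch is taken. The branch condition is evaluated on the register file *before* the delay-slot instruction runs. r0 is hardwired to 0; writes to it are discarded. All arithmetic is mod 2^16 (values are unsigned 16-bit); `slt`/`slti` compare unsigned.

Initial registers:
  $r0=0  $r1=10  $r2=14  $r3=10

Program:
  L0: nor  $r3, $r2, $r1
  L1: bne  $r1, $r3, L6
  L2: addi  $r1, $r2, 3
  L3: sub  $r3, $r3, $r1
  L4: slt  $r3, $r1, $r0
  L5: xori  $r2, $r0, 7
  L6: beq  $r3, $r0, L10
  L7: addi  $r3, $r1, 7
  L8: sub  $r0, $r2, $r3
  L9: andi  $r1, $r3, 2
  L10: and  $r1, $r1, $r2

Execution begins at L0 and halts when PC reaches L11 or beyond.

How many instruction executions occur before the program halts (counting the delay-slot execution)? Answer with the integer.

8

[0] nor  $r3, $r2, $r1  →  {$r0:0, $r1:10, $r2:14, $r3:65521}
[1] bne  $r1, $r3, L6  →  {$r0:0, $r1:10, $r2:14, $r3:65521}  ⟨branch taken⟩
[2] addi  $r1, $r2, 3  →  {$r0:0, $r1:17, $r2:14, $r3:65521}
[6] beq  $r3, $r0, L10  →  {$r0:0, $r1:17, $r2:14, $r3:65521}  ⟨branch fallthrough⟩
[7] addi  $r3, $r1, 7  →  {$r0:0, $r1:17, $r2:14, $r3:24}
[8] sub  $r0, $r2, $r3  →  {$r0:0, $r1:17, $r2:14, $r3:24}
[9] andi  $r1, $r3, 2  →  {$r0:0, $r1:0, $r2:14, $r3:24}
[10] and  $r1, $r1, $r2  →  {$r0:0, $r1:0, $r2:14, $r3:24}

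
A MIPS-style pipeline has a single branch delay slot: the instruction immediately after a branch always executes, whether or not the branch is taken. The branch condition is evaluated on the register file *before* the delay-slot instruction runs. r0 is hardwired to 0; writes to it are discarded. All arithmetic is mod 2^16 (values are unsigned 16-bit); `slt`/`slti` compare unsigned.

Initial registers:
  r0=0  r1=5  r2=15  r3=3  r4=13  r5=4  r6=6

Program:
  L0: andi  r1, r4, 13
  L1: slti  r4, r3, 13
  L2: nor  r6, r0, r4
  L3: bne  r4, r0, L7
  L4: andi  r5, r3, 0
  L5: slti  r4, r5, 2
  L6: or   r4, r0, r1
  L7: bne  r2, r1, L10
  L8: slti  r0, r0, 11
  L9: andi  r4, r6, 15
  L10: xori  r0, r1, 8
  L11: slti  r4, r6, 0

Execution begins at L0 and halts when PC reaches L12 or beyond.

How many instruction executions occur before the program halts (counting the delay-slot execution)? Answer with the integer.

PC=0  andi  r1, r4, 13       | r0=0 r1=13 r2=15 r3=3 r4=13 r5=4 r6=6
PC=1  slti  r4, r3, 13       | r0=0 r1=13 r2=15 r3=3 r4=1 r5=4 r6=6
PC=2  nor  r6, r0, r4        | r0=0 r1=13 r2=15 r3=3 r4=1 r5=4 r6=65534
PC=3  bne  r4, r0, L7        | r0=0 r1=13 r2=15 r3=3 r4=1 r5=4 r6=65534  [TAKEN]
PC=4  andi  r5, r3, 0        | r0=0 r1=13 r2=15 r3=3 r4=1 r5=0 r6=65534
PC=7  bne  r2, r1, L10       | r0=0 r1=13 r2=15 r3=3 r4=1 r5=0 r6=65534  [TAKEN]
PC=8  slti  r0, r0, 11       | r0=0 r1=13 r2=15 r3=3 r4=1 r5=0 r6=65534
PC=10 xori  r0, r1, 8        | r0=0 r1=13 r2=15 r3=3 r4=1 r5=0 r6=65534
PC=11 slti  r4, r6, 0        | r0=0 r1=13 r2=15 r3=3 r4=0 r5=0 r6=65534

9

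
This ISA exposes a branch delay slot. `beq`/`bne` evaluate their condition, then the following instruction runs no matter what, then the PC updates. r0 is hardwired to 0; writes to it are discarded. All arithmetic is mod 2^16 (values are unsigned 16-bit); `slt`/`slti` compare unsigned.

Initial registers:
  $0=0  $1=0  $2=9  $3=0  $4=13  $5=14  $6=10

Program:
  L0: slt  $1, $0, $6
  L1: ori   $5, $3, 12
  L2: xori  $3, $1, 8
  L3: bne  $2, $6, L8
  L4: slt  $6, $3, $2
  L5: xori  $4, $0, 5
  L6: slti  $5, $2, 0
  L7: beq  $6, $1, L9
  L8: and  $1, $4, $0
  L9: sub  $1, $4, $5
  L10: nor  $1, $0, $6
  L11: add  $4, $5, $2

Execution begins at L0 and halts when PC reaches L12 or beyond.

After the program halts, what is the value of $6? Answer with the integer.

0

#0 slt  $1, $0, $6 ; 0/1/9/0/13/14/10
#1 ori   $5, $3, 12 ; 0/1/9/0/13/12/10
#2 xori  $3, $1, 8 ; 0/1/9/9/13/12/10
#3 bne  $2, $6, L8 ; 0/1/9/9/13/12/10 ; →target
#4 slt  $6, $3, $2 ; 0/1/9/9/13/12/0
#8 and  $1, $4, $0 ; 0/0/9/9/13/12/0
#9 sub  $1, $4, $5 ; 0/1/9/9/13/12/0
#10 nor  $1, $0, $6 ; 0/65535/9/9/13/12/0
#11 add  $4, $5, $2 ; 0/65535/9/9/21/12/0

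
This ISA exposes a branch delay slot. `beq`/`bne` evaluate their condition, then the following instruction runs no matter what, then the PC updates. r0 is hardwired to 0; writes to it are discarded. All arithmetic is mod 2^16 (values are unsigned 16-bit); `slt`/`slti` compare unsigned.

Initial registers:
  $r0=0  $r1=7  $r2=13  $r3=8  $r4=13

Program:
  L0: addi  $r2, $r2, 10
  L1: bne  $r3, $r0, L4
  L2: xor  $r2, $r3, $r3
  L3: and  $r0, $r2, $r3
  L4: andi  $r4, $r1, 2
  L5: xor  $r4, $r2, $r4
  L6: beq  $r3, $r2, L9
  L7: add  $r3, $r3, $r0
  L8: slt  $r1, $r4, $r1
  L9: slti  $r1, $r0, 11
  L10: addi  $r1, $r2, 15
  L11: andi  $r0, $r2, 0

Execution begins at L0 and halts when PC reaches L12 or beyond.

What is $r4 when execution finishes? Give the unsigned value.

2

#0 addi  $r2, $r2, 10 ; 0/7/23/8/13
#1 bne  $r3, $r0, L4 ; 0/7/23/8/13 ; →target
#2 xor  $r2, $r3, $r3 ; 0/7/0/8/13
#4 andi  $r4, $r1, 2 ; 0/7/0/8/2
#5 xor  $r4, $r2, $r4 ; 0/7/0/8/2
#6 beq  $r3, $r2, L9 ; 0/7/0/8/2 ; →fallthru
#7 add  $r3, $r3, $r0 ; 0/7/0/8/2
#8 slt  $r1, $r4, $r1 ; 0/1/0/8/2
#9 slti  $r1, $r0, 11 ; 0/1/0/8/2
#10 addi  $r1, $r2, 15 ; 0/15/0/8/2
#11 andi  $r0, $r2, 0 ; 0/15/0/8/2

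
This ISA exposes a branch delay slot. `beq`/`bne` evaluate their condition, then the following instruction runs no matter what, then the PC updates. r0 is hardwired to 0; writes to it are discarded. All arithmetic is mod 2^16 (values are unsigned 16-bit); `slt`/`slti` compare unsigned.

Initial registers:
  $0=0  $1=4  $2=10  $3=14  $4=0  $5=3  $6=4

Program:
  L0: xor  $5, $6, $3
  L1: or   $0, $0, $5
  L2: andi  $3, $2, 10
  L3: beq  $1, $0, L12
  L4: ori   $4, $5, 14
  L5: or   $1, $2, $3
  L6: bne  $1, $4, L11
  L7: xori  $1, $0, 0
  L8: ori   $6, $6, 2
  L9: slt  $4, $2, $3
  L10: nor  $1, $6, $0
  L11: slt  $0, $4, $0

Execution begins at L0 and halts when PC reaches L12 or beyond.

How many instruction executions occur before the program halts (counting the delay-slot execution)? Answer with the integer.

9

  step pc=0: xor  $5, $6, $3  regs=(0,4,10,14,0,10,4)
  step pc=1: or   $0, $0, $5  regs=(0,4,10,14,0,10,4)
  step pc=2: andi  $3, $2, 10  regs=(0,4,10,10,0,10,4)
  step pc=3: beq  $1, $0, L12  cond=F  regs=(0,4,10,10,0,10,4)
  step pc=4: ori   $4, $5, 14  regs=(0,4,10,10,14,10,4)
  step pc=5: or   $1, $2, $3  regs=(0,10,10,10,14,10,4)
  step pc=6: bne  $1, $4, L11  cond=T  regs=(0,10,10,10,14,10,4)
  step pc=7: xori  $1, $0, 0  regs=(0,0,10,10,14,10,4)
  step pc=11: slt  $0, $4, $0  regs=(0,0,10,10,14,10,4)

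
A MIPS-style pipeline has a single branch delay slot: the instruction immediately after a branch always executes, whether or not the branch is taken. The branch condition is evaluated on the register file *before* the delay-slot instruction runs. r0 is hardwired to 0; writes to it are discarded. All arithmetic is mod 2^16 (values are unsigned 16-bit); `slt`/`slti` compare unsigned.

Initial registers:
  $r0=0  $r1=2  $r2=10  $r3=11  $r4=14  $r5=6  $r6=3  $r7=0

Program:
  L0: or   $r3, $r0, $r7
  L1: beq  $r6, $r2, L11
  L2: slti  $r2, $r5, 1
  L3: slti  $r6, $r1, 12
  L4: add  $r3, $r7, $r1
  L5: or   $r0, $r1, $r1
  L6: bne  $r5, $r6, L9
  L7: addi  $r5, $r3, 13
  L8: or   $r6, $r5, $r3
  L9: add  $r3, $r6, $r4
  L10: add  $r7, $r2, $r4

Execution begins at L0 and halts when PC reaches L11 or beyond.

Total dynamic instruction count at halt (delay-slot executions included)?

#0 or   $r3, $r0, $r7 ; 0/2/10/0/14/6/3/0
#1 beq  $r6, $r2, L11 ; 0/2/10/0/14/6/3/0 ; →fallthru
#2 slti  $r2, $r5, 1 ; 0/2/0/0/14/6/3/0
#3 slti  $r6, $r1, 12 ; 0/2/0/0/14/6/1/0
#4 add  $r3, $r7, $r1 ; 0/2/0/2/14/6/1/0
#5 or   $r0, $r1, $r1 ; 0/2/0/2/14/6/1/0
#6 bne  $r5, $r6, L9 ; 0/2/0/2/14/6/1/0 ; →target
#7 addi  $r5, $r3, 13 ; 0/2/0/2/14/15/1/0
#9 add  $r3, $r6, $r4 ; 0/2/0/15/14/15/1/0
#10 add  $r7, $r2, $r4 ; 0/2/0/15/14/15/1/14

10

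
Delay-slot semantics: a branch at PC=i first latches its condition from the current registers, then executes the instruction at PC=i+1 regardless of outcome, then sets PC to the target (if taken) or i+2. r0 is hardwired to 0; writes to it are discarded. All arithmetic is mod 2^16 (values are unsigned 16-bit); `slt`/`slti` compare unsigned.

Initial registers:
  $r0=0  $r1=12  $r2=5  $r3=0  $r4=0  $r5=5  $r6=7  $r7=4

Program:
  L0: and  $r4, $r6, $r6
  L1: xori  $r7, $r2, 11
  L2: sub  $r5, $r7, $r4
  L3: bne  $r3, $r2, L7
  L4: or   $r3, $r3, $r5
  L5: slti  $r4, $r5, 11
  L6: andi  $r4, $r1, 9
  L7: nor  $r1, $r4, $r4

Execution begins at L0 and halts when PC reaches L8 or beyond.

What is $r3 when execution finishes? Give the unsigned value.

#0 and  $r4, $r6, $r6 ; 0/12/5/0/7/5/7/4
#1 xori  $r7, $r2, 11 ; 0/12/5/0/7/5/7/14
#2 sub  $r5, $r7, $r4 ; 0/12/5/0/7/7/7/14
#3 bne  $r3, $r2, L7 ; 0/12/5/0/7/7/7/14 ; →target
#4 or   $r3, $r3, $r5 ; 0/12/5/7/7/7/7/14
#7 nor  $r1, $r4, $r4 ; 0/65528/5/7/7/7/7/14

7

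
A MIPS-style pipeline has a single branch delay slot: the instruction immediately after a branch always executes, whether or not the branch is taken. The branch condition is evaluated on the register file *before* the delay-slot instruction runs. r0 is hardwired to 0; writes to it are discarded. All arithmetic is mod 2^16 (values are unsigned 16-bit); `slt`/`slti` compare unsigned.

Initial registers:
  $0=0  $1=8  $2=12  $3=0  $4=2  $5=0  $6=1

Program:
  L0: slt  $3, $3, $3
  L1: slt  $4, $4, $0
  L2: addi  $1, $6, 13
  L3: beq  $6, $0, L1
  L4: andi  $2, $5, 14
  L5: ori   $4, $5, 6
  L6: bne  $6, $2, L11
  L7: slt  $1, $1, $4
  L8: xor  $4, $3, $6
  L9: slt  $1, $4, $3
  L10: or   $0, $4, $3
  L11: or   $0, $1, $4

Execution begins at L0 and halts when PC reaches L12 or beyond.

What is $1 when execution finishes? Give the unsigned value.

  step pc=0: slt  $3, $3, $3  regs=(0,8,12,0,2,0,1)
  step pc=1: slt  $4, $4, $0  regs=(0,8,12,0,0,0,1)
  step pc=2: addi  $1, $6, 13  regs=(0,14,12,0,0,0,1)
  step pc=3: beq  $6, $0, L1  cond=F  regs=(0,14,12,0,0,0,1)
  step pc=4: andi  $2, $5, 14  regs=(0,14,0,0,0,0,1)
  step pc=5: ori   $4, $5, 6  regs=(0,14,0,0,6,0,1)
  step pc=6: bne  $6, $2, L11  cond=T  regs=(0,14,0,0,6,0,1)
  step pc=7: slt  $1, $1, $4  regs=(0,0,0,0,6,0,1)
  step pc=11: or   $0, $1, $4  regs=(0,0,0,0,6,0,1)

0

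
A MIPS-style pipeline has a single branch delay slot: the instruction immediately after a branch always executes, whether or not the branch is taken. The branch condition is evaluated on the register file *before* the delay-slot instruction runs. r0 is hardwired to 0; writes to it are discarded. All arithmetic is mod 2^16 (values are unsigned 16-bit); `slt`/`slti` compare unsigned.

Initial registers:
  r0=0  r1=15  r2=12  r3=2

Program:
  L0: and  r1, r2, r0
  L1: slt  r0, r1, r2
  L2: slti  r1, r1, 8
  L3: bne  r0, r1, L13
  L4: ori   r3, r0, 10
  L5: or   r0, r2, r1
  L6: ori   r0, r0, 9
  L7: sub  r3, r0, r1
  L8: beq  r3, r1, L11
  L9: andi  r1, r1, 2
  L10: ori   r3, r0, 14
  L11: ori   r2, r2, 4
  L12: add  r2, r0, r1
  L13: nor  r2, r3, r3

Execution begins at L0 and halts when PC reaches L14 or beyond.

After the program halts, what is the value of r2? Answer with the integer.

#0 and  r1, r2, r0 ; 0/0/12/2
#1 slt  r0, r1, r2 ; 0/0/12/2
#2 slti  r1, r1, 8 ; 0/1/12/2
#3 bne  r0, r1, L13 ; 0/1/12/2 ; →target
#4 ori   r3, r0, 10 ; 0/1/12/10
#13 nor  r2, r3, r3 ; 0/1/65525/10

65525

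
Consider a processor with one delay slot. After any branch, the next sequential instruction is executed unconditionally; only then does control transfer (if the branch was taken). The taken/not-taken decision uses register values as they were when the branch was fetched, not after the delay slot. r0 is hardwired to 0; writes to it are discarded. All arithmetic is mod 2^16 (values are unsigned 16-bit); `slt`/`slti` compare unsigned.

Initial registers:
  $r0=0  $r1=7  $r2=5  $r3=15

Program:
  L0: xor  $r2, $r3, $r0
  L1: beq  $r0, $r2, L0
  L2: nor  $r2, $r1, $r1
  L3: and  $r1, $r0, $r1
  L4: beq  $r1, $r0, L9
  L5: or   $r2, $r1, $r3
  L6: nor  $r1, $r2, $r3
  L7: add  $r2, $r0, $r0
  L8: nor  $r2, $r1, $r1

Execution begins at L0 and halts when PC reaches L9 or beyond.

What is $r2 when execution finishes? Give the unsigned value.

[0] xor  $r2, $r3, $r0  →  {$r0:0, $r1:7, $r2:15, $r3:15}
[1] beq  $r0, $r2, L0  →  {$r0:0, $r1:7, $r2:15, $r3:15}  ⟨branch fallthrough⟩
[2] nor  $r2, $r1, $r1  →  {$r0:0, $r1:7, $r2:65528, $r3:15}
[3] and  $r1, $r0, $r1  →  {$r0:0, $r1:0, $r2:65528, $r3:15}
[4] beq  $r1, $r0, L9  →  {$r0:0, $r1:0, $r2:65528, $r3:15}  ⟨branch taken⟩
[5] or   $r2, $r1, $r3  →  {$r0:0, $r1:0, $r2:15, $r3:15}

15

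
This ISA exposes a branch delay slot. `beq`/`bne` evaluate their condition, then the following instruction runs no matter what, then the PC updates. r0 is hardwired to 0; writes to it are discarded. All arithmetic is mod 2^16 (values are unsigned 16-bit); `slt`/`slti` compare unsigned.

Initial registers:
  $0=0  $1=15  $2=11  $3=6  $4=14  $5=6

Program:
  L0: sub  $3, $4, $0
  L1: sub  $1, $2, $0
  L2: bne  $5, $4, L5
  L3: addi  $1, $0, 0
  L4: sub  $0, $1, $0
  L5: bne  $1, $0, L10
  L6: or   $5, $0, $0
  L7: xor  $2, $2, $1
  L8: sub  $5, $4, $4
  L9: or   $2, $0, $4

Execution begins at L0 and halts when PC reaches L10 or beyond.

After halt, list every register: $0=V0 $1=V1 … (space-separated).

$0=0 $1=0 $2=14 $3=14 $4=14 $5=0

[0] sub  $3, $4, $0  →  {$0:0, $1:15, $2:11, $3:14, $4:14, $5:6}
[1] sub  $1, $2, $0  →  {$0:0, $1:11, $2:11, $3:14, $4:14, $5:6}
[2] bne  $5, $4, L5  →  {$0:0, $1:11, $2:11, $3:14, $4:14, $5:6}  ⟨branch taken⟩
[3] addi  $1, $0, 0  →  {$0:0, $1:0, $2:11, $3:14, $4:14, $5:6}
[5] bne  $1, $0, L10  →  {$0:0, $1:0, $2:11, $3:14, $4:14, $5:6}  ⟨branch fallthrough⟩
[6] or   $5, $0, $0  →  {$0:0, $1:0, $2:11, $3:14, $4:14, $5:0}
[7] xor  $2, $2, $1  →  {$0:0, $1:0, $2:11, $3:14, $4:14, $5:0}
[8] sub  $5, $4, $4  →  {$0:0, $1:0, $2:11, $3:14, $4:14, $5:0}
[9] or   $2, $0, $4  →  {$0:0, $1:0, $2:14, $3:14, $4:14, $5:0}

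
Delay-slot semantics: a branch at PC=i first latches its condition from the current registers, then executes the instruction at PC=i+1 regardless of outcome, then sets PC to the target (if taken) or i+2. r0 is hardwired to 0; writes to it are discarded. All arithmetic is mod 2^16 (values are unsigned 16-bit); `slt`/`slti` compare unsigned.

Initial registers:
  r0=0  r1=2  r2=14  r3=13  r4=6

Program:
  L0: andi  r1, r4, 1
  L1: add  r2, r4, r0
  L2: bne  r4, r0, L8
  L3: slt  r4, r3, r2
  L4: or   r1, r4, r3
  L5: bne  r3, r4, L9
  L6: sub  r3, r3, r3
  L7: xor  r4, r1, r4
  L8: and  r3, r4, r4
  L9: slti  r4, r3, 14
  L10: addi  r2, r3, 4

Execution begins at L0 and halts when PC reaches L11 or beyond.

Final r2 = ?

4

  step pc=0: andi  r1, r4, 1  regs=(0,0,14,13,6)
  step pc=1: add  r2, r4, r0  regs=(0,0,6,13,6)
  step pc=2: bne  r4, r0, L8  cond=T  regs=(0,0,6,13,6)
  step pc=3: slt  r4, r3, r2  regs=(0,0,6,13,0)
  step pc=8: and  r3, r4, r4  regs=(0,0,6,0,0)
  step pc=9: slti  r4, r3, 14  regs=(0,0,6,0,1)
  step pc=10: addi  r2, r3, 4  regs=(0,0,4,0,1)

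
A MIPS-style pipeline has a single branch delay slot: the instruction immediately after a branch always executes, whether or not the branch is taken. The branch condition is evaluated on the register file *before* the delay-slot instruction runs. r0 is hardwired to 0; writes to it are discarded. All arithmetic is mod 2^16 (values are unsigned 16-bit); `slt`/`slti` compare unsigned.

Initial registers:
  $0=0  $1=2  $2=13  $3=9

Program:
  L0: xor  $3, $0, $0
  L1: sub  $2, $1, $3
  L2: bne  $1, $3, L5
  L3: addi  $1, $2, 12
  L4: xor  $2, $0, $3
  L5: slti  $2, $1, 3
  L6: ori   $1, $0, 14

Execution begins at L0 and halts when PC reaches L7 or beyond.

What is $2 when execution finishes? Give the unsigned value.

[0] xor  $3, $0, $0  →  {$0:0, $1:2, $2:13, $3:0}
[1] sub  $2, $1, $3  →  {$0:0, $1:2, $2:2, $3:0}
[2] bne  $1, $3, L5  →  {$0:0, $1:2, $2:2, $3:0}  ⟨branch taken⟩
[3] addi  $1, $2, 12  →  {$0:0, $1:14, $2:2, $3:0}
[5] slti  $2, $1, 3  →  {$0:0, $1:14, $2:0, $3:0}
[6] ori   $1, $0, 14  →  {$0:0, $1:14, $2:0, $3:0}

0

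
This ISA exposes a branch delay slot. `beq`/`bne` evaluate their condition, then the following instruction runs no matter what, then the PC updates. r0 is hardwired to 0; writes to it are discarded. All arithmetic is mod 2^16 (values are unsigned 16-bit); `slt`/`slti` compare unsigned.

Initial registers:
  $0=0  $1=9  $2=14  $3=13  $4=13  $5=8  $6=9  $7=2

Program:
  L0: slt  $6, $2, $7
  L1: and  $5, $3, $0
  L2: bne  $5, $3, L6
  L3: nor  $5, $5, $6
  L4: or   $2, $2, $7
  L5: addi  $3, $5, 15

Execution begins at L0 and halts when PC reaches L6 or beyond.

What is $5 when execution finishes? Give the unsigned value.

  step pc=0: slt  $6, $2, $7  regs=(0,9,14,13,13,8,0,2)
  step pc=1: and  $5, $3, $0  regs=(0,9,14,13,13,0,0,2)
  step pc=2: bne  $5, $3, L6  cond=T  regs=(0,9,14,13,13,0,0,2)
  step pc=3: nor  $5, $5, $6  regs=(0,9,14,13,13,65535,0,2)

65535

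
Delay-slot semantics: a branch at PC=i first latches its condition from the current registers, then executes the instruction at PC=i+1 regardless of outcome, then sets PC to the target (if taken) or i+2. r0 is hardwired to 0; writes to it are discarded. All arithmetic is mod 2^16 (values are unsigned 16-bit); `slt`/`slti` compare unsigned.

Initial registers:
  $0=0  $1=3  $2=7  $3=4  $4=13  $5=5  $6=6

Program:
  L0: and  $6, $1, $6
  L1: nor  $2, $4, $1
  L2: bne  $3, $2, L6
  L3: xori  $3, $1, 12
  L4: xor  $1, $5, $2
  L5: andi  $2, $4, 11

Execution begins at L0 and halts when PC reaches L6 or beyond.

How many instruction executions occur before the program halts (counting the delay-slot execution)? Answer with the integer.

#0 and  $6, $1, $6 ; 0/3/7/4/13/5/2
#1 nor  $2, $4, $1 ; 0/3/65520/4/13/5/2
#2 bne  $3, $2, L6 ; 0/3/65520/4/13/5/2 ; →target
#3 xori  $3, $1, 12 ; 0/3/65520/15/13/5/2

4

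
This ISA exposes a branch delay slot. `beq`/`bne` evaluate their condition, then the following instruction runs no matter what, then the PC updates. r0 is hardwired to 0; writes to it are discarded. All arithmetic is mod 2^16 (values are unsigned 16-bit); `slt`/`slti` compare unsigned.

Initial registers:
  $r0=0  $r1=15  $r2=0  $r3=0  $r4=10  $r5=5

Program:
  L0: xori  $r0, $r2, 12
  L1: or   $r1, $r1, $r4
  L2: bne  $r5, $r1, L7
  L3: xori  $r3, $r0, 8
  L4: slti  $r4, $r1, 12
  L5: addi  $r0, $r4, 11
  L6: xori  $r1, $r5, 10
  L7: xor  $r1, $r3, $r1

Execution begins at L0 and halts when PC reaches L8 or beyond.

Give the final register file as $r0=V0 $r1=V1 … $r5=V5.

$r0=0 $r1=7 $r2=0 $r3=8 $r4=10 $r5=5

[0] xori  $r0, $r2, 12  →  {$r0:0, $r1:15, $r2:0, $r3:0, $r4:10, $r5:5}
[1] or   $r1, $r1, $r4  →  {$r0:0, $r1:15, $r2:0, $r3:0, $r4:10, $r5:5}
[2] bne  $r5, $r1, L7  →  {$r0:0, $r1:15, $r2:0, $r3:0, $r4:10, $r5:5}  ⟨branch taken⟩
[3] xori  $r3, $r0, 8  →  {$r0:0, $r1:15, $r2:0, $r3:8, $r4:10, $r5:5}
[7] xor  $r1, $r3, $r1  →  {$r0:0, $r1:7, $r2:0, $r3:8, $r4:10, $r5:5}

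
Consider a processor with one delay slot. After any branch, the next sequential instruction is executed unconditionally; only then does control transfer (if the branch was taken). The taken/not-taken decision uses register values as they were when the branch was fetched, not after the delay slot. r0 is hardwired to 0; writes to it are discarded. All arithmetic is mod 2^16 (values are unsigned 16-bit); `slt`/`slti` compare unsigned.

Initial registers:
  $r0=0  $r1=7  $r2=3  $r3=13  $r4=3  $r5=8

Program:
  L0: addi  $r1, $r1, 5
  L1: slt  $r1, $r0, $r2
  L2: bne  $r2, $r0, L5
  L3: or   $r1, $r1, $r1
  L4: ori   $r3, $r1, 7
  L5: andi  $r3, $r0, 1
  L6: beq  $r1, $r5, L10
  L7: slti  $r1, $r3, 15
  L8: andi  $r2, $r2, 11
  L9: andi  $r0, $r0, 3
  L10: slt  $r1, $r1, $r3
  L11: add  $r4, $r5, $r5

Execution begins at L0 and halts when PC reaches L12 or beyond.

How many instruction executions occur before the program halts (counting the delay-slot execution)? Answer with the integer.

11

#0 addi  $r1, $r1, 5 ; 0/12/3/13/3/8
#1 slt  $r1, $r0, $r2 ; 0/1/3/13/3/8
#2 bne  $r2, $r0, L5 ; 0/1/3/13/3/8 ; →target
#3 or   $r1, $r1, $r1 ; 0/1/3/13/3/8
#5 andi  $r3, $r0, 1 ; 0/1/3/0/3/8
#6 beq  $r1, $r5, L10 ; 0/1/3/0/3/8 ; →fallthru
#7 slti  $r1, $r3, 15 ; 0/1/3/0/3/8
#8 andi  $r2, $r2, 11 ; 0/1/3/0/3/8
#9 andi  $r0, $r0, 3 ; 0/1/3/0/3/8
#10 slt  $r1, $r1, $r3 ; 0/0/3/0/3/8
#11 add  $r4, $r5, $r5 ; 0/0/3/0/16/8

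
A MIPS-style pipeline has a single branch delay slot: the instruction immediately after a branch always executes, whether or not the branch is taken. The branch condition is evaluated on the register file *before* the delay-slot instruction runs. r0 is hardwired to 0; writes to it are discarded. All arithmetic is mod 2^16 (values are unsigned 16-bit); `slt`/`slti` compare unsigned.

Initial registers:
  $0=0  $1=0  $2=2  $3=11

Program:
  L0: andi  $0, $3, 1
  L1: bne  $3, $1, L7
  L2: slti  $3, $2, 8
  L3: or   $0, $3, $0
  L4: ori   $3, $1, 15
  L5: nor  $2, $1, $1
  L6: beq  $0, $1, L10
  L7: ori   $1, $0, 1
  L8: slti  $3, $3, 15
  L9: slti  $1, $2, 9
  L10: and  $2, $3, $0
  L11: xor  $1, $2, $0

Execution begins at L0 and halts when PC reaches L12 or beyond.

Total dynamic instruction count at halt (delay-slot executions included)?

  step pc=0: andi  $0, $3, 1  regs=(0,0,2,11)
  step pc=1: bne  $3, $1, L7  cond=T  regs=(0,0,2,11)
  step pc=2: slti  $3, $2, 8  regs=(0,0,2,1)
  step pc=7: ori   $1, $0, 1  regs=(0,1,2,1)
  step pc=8: slti  $3, $3, 15  regs=(0,1,2,1)
  step pc=9: slti  $1, $2, 9  regs=(0,1,2,1)
  step pc=10: and  $2, $3, $0  regs=(0,1,0,1)
  step pc=11: xor  $1, $2, $0  regs=(0,0,0,1)

8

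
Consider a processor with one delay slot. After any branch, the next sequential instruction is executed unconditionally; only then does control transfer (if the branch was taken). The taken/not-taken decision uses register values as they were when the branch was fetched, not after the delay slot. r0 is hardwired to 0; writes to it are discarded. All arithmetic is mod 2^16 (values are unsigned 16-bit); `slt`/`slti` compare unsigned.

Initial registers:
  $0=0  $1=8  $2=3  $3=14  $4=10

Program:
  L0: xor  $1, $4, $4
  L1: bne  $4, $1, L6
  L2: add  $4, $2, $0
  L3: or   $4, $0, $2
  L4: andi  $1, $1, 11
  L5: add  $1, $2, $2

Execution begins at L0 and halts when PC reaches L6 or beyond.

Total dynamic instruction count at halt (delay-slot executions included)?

3

[0] xor  $1, $4, $4  →  {$0:0, $1:0, $2:3, $3:14, $4:10}
[1] bne  $4, $1, L6  →  {$0:0, $1:0, $2:3, $3:14, $4:10}  ⟨branch taken⟩
[2] add  $4, $2, $0  →  {$0:0, $1:0, $2:3, $3:14, $4:3}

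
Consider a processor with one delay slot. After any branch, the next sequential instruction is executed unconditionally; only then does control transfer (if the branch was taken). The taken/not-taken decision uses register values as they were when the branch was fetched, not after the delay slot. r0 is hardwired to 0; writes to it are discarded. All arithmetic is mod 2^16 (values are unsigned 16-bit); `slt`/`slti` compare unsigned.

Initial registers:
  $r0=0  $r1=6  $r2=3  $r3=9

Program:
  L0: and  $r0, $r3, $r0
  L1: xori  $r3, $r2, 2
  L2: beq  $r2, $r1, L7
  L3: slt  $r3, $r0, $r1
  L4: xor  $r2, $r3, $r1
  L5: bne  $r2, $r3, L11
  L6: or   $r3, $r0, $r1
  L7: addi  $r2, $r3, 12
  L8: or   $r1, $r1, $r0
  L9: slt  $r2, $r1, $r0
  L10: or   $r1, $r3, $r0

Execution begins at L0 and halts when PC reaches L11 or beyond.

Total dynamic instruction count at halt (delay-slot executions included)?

[0] and  $r0, $r3, $r0  →  {$r0:0, $r1:6, $r2:3, $r3:9}
[1] xori  $r3, $r2, 2  →  {$r0:0, $r1:6, $r2:3, $r3:1}
[2] beq  $r2, $r1, L7  →  {$r0:0, $r1:6, $r2:3, $r3:1}  ⟨branch fallthrough⟩
[3] slt  $r3, $r0, $r1  →  {$r0:0, $r1:6, $r2:3, $r3:1}
[4] xor  $r2, $r3, $r1  →  {$r0:0, $r1:6, $r2:7, $r3:1}
[5] bne  $r2, $r3, L11  →  {$r0:0, $r1:6, $r2:7, $r3:1}  ⟨branch taken⟩
[6] or   $r3, $r0, $r1  →  {$r0:0, $r1:6, $r2:7, $r3:6}

7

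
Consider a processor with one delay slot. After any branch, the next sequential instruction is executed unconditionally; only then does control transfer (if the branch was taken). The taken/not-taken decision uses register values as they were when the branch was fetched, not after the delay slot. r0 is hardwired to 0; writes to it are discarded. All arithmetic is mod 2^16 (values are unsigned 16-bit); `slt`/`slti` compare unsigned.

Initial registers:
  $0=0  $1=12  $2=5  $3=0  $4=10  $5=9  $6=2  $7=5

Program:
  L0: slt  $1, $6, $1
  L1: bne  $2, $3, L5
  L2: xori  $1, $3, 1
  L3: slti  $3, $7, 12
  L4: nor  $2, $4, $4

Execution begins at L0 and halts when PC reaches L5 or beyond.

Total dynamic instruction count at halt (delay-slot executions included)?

3

  step pc=0: slt  $1, $6, $1  regs=(0,1,5,0,10,9,2,5)
  step pc=1: bne  $2, $3, L5  cond=T  regs=(0,1,5,0,10,9,2,5)
  step pc=2: xori  $1, $3, 1  regs=(0,1,5,0,10,9,2,5)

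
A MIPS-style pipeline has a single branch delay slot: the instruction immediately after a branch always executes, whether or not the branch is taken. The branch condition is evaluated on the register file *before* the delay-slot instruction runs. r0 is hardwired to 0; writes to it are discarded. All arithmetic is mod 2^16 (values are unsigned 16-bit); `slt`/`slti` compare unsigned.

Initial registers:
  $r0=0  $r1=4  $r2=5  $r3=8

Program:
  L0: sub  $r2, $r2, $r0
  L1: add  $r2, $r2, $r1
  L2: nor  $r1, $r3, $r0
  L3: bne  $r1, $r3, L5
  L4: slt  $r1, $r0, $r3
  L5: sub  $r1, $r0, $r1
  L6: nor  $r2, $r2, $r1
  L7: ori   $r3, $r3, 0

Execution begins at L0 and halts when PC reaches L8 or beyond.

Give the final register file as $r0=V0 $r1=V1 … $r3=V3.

$r0=0 $r1=65535 $r2=0 $r3=8

PC=0  sub  $r2, $r2, $r0     | $r0=0 $r1=4 $r2=5 $r3=8
PC=1  add  $r2, $r2, $r1     | $r0=0 $r1=4 $r2=9 $r3=8
PC=2  nor  $r1, $r3, $r0     | $r0=0 $r1=65527 $r2=9 $r3=8
PC=3  bne  $r1, $r3, L5      | $r0=0 $r1=65527 $r2=9 $r3=8  [TAKEN]
PC=4  slt  $r1, $r0, $r3     | $r0=0 $r1=1 $r2=9 $r3=8
PC=5  sub  $r1, $r0, $r1     | $r0=0 $r1=65535 $r2=9 $r3=8
PC=6  nor  $r2, $r2, $r1     | $r0=0 $r1=65535 $r2=0 $r3=8
PC=7  ori   $r3, $r3, 0      | $r0=0 $r1=65535 $r2=0 $r3=8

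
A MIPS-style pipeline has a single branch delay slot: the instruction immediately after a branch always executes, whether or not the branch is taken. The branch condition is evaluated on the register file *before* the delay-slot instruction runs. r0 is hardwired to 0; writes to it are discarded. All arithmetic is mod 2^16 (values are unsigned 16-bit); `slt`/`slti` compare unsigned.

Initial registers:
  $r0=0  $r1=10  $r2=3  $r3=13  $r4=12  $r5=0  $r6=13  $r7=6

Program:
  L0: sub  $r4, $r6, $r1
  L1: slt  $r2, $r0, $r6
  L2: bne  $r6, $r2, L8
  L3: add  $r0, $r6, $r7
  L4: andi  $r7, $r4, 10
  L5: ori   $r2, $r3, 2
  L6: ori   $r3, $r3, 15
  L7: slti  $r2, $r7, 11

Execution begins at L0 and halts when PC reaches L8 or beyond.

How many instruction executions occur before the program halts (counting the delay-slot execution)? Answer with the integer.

#0 sub  $r4, $r6, $r1 ; 0/10/3/13/3/0/13/6
#1 slt  $r2, $r0, $r6 ; 0/10/1/13/3/0/13/6
#2 bne  $r6, $r2, L8 ; 0/10/1/13/3/0/13/6 ; →target
#3 add  $r0, $r6, $r7 ; 0/10/1/13/3/0/13/6

4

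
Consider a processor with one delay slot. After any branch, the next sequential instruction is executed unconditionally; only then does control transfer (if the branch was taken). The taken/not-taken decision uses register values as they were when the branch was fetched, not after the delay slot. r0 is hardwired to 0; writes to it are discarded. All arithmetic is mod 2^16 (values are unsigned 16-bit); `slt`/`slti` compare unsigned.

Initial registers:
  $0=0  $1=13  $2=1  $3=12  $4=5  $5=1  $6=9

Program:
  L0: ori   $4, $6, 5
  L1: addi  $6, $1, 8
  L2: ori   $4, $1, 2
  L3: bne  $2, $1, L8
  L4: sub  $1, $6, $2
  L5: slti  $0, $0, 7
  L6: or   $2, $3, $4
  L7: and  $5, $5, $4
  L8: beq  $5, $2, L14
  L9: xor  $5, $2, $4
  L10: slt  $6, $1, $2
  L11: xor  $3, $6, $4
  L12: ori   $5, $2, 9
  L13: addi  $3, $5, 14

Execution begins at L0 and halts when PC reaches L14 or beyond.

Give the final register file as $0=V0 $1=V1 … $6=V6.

PC=0  ori   $4, $6, 5        | $0=0 $1=13 $2=1 $3=12 $4=13 $5=1 $6=9
PC=1  addi  $6, $1, 8        | $0=0 $1=13 $2=1 $3=12 $4=13 $5=1 $6=21
PC=2  ori   $4, $1, 2        | $0=0 $1=13 $2=1 $3=12 $4=15 $5=1 $6=21
PC=3  bne  $2, $1, L8        | $0=0 $1=13 $2=1 $3=12 $4=15 $5=1 $6=21  [TAKEN]
PC=4  sub  $1, $6, $2        | $0=0 $1=20 $2=1 $3=12 $4=15 $5=1 $6=21
PC=8  beq  $5, $2, L14       | $0=0 $1=20 $2=1 $3=12 $4=15 $5=1 $6=21  [TAKEN]
PC=9  xor  $5, $2, $4        | $0=0 $1=20 $2=1 $3=12 $4=15 $5=14 $6=21

$0=0 $1=20 $2=1 $3=12 $4=15 $5=14 $6=21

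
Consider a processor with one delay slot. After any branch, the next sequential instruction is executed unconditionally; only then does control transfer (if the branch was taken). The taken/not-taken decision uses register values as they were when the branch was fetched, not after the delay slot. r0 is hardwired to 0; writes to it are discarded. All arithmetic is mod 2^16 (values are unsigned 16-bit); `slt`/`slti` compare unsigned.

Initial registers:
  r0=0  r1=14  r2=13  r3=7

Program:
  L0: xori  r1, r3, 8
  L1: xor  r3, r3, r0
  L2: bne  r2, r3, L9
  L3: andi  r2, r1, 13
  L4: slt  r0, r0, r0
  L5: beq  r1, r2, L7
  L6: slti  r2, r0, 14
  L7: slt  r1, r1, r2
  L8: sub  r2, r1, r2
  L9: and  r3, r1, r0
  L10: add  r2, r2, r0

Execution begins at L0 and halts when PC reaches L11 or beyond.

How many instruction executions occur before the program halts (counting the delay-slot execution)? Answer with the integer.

[0] xori  r1, r3, 8  →  {r0:0, r1:15, r2:13, r3:7}
[1] xor  r3, r3, r0  →  {r0:0, r1:15, r2:13, r3:7}
[2] bne  r2, r3, L9  →  {r0:0, r1:15, r2:13, r3:7}  ⟨branch taken⟩
[3] andi  r2, r1, 13  →  {r0:0, r1:15, r2:13, r3:7}
[9] and  r3, r1, r0  →  {r0:0, r1:15, r2:13, r3:0}
[10] add  r2, r2, r0  →  {r0:0, r1:15, r2:13, r3:0}

6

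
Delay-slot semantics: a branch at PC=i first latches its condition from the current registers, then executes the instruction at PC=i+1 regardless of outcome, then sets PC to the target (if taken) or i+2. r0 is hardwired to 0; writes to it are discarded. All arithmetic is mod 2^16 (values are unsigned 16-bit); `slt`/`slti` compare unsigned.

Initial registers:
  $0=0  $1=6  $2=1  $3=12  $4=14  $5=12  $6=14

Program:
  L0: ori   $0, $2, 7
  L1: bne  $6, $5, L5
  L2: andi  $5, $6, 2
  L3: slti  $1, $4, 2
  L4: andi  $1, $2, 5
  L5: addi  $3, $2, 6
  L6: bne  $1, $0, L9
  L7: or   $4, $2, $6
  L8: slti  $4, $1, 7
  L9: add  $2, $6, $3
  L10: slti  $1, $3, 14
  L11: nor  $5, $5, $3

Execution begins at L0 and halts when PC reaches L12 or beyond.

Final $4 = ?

[0] ori   $0, $2, 7  →  {$0:0, $1:6, $2:1, $3:12, $4:14, $5:12, $6:14}
[1] bne  $6, $5, L5  →  {$0:0, $1:6, $2:1, $3:12, $4:14, $5:12, $6:14}  ⟨branch taken⟩
[2] andi  $5, $6, 2  →  {$0:0, $1:6, $2:1, $3:12, $4:14, $5:2, $6:14}
[5] addi  $3, $2, 6  →  {$0:0, $1:6, $2:1, $3:7, $4:14, $5:2, $6:14}
[6] bne  $1, $0, L9  →  {$0:0, $1:6, $2:1, $3:7, $4:14, $5:2, $6:14}  ⟨branch taken⟩
[7] or   $4, $2, $6  →  {$0:0, $1:6, $2:1, $3:7, $4:15, $5:2, $6:14}
[9] add  $2, $6, $3  →  {$0:0, $1:6, $2:21, $3:7, $4:15, $5:2, $6:14}
[10] slti  $1, $3, 14  →  {$0:0, $1:1, $2:21, $3:7, $4:15, $5:2, $6:14}
[11] nor  $5, $5, $3  →  {$0:0, $1:1, $2:21, $3:7, $4:15, $5:65528, $6:14}

15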